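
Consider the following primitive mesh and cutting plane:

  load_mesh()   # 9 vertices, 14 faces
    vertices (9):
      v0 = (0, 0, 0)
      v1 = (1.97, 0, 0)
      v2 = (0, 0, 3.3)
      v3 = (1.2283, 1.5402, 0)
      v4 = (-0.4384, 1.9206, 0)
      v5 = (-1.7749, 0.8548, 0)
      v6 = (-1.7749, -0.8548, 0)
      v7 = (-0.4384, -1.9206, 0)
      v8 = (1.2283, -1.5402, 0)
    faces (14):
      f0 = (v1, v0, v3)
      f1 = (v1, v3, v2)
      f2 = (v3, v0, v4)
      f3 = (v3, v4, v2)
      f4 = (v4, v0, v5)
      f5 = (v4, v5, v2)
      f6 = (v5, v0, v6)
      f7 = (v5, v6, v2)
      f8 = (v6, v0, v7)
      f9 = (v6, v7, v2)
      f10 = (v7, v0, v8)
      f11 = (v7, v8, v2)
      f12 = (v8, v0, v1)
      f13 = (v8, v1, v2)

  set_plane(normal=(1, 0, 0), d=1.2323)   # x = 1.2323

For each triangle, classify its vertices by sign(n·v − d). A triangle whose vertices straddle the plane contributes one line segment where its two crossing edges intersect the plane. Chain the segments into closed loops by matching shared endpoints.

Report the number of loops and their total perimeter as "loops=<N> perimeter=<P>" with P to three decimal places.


Straddling triangles (4 of 14):
  (v1,v0,v3) [+--] → (1.2323, 0, 0)–(1.2323, 1.53189, 0)  len=1.5319
  (v1,v3,v2) [+--] → (1.2323, 1.53189, 0)–(1.2323, 0, 1.23574)  len=1.9682
  (v8,v0,v1) [--+] → (1.2323, 0, 0)–(1.2323, -1.53189, 0)  len=1.5319
  (v8,v1,v2) [-+-] → (1.2323, -1.53189, 0)–(1.2323, 0, 1.23574)  len=1.9682

Chained into 1 loop(s):
  loop 1: 4 segments, perimeter = 7.0002
Total perimeter = 7.000

loops=1 perimeter=7.000


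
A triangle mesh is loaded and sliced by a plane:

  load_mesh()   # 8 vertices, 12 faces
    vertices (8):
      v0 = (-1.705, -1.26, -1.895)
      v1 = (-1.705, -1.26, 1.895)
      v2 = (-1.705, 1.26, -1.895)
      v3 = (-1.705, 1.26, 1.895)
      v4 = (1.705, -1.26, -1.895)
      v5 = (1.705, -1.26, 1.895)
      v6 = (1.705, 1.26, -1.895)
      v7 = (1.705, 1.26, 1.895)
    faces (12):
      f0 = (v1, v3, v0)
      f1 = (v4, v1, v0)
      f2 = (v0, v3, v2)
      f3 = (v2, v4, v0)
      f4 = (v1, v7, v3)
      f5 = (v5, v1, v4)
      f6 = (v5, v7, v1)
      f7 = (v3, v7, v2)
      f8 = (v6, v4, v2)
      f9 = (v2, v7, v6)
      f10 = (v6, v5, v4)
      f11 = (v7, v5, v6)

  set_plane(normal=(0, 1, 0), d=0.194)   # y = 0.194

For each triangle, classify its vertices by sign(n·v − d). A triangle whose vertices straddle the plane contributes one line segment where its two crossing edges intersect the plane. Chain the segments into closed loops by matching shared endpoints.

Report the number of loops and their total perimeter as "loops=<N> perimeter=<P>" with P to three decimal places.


loops=1 perimeter=14.400

Straddling triangles (8 of 12):
  (v1,v3,v0) [-+-] → (-1.705, 0.194, 1.895)–(-1.705, 0.194, 0.29177)  len=1.6032
  (v0,v3,v2) [-++] → (-1.705, 0.194, 0.29177)–(-1.705, 0.194, -1.895)  len=2.1868
  (v2,v4,v0) [+--] → (-0.262516, 0.194, -1.895)–(-1.705, 0.194, -1.895)  len=1.4425
  (v1,v7,v3) [-++] → (0.262516, 0.194, 1.895)–(-1.705, 0.194, 1.895)  len=1.9675
  (v5,v7,v1) [-+-] → (1.705, 0.194, 1.895)–(0.262516, 0.194, 1.895)  len=1.4425
  (v6,v4,v2) [+-+] → (1.705, 0.194, -1.895)–(-0.262516, 0.194, -1.895)  len=1.9675
  (v6,v5,v4) [+--] → (1.705, 0.194, -0.29177)–(1.705, 0.194, -1.895)  len=1.6032
  (v7,v5,v6) [+-+] → (1.705, 0.194, 1.895)–(1.705, 0.194, -0.29177)  len=2.1868

Chained into 1 loop(s):
  loop 1: 8 segments, perimeter = 14.4000
Total perimeter = 14.400


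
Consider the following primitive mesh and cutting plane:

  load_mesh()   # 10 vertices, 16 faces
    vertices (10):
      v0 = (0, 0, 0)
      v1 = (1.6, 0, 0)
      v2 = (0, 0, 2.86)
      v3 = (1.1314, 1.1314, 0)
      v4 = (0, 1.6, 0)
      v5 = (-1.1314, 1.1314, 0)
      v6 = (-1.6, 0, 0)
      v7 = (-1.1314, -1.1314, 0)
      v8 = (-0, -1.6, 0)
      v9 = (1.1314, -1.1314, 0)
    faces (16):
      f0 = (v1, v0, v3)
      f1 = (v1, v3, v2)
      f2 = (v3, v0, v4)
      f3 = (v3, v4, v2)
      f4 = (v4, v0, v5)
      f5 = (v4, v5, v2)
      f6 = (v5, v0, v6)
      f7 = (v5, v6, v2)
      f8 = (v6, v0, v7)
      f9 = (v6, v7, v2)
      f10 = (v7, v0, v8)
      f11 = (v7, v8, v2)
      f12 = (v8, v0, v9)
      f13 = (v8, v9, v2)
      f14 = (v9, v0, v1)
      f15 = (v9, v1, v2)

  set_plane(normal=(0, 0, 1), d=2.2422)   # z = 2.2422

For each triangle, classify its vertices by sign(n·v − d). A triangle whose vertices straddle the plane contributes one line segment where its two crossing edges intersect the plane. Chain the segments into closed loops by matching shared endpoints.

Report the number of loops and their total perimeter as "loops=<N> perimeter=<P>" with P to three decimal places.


loops=1 perimeter=2.116

Straddling triangles (8 of 16):
  (v1,v3,v2) [--+] → (0.244398, 0.244398, 2.2422)–(0.345622, 0, 2.2422)  len=0.2645
  (v3,v4,v2) [--+] → (0, 0.345622, 2.2422)–(0.244398, 0.244398, 2.2422)  len=0.2645
  (v4,v5,v2) [--+] → (-0.244398, 0.244398, 2.2422)–(0, 0.345622, 2.2422)  len=0.2645
  (v5,v6,v2) [--+] → (-0.345622, 0, 2.2422)–(-0.244398, 0.244398, 2.2422)  len=0.2645
  (v6,v7,v2) [--+] → (-0.244398, -0.244398, 2.2422)–(-0.345622, 0, 2.2422)  len=0.2645
  (v7,v8,v2) [--+] → (0, -0.345622, 2.2422)–(-0.244398, -0.244398, 2.2422)  len=0.2645
  (v8,v9,v2) [--+] → (0.244398, -0.244398, 2.2422)–(0, -0.345622, 2.2422)  len=0.2645
  (v9,v1,v2) [--+] → (0.345622, 0, 2.2422)–(0.244398, -0.244398, 2.2422)  len=0.2645

Chained into 1 loop(s):
  loop 1: 8 segments, perimeter = 2.1163
Total perimeter = 2.116


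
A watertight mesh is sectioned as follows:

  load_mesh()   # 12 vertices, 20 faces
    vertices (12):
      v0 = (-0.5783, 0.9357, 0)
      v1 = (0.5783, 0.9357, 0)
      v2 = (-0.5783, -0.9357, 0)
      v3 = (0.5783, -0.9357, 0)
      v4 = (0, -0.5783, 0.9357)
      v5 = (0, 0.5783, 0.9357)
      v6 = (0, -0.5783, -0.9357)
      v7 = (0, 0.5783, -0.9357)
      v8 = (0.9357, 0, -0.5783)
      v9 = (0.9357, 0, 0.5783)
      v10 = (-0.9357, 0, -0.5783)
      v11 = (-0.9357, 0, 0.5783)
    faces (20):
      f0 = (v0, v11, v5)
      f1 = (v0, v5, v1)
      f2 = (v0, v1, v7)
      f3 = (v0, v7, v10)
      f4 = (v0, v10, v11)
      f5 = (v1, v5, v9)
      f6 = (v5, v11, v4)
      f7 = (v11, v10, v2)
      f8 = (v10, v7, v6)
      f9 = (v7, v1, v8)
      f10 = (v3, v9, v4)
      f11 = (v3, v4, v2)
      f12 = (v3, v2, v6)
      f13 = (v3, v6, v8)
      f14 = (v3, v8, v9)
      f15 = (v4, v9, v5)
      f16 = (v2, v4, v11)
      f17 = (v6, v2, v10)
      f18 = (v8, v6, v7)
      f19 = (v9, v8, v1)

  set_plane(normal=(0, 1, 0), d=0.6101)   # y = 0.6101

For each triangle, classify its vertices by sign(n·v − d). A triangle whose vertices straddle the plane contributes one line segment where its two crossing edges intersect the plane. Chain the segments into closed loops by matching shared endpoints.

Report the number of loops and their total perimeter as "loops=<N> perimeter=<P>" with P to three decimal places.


Straddling triangles (8 of 20):
  (v0,v11,v5) [+--] → (-0.702666, 0.6101, 0.201234)–(-0.0514548, 0.6101, 0.852445)  len=0.9210
  (v0,v5,v1) [+-+] → (-0.0514548, 0.6101, 0.852445)–(0.0514548, 0.6101, 0.852445)  len=0.1029
  (v0,v1,v7) [++-] → (0.0514548, 0.6101, -0.852445)–(-0.0514548, 0.6101, -0.852445)  len=0.1029
  (v0,v7,v10) [+--] → (-0.0514548, 0.6101, -0.852445)–(-0.702666, 0.6101, -0.201234)  len=0.9210
  (v0,v10,v11) [+--] → (-0.702666, 0.6101, -0.201234)–(-0.702666, 0.6101, 0.201234)  len=0.4025
  (v1,v5,v9) [+--] → (0.0514548, 0.6101, 0.852445)–(0.702666, 0.6101, 0.201234)  len=0.9210
  (v7,v1,v8) [-+-] → (0.0514548, 0.6101, -0.852445)–(0.702666, 0.6101, -0.201234)  len=0.9210
  (v9,v8,v1) [--+] → (0.702666, 0.6101, -0.201234)–(0.702666, 0.6101, 0.201234)  len=0.4025

Chained into 1 loop(s):
  loop 1: 8 segments, perimeter = 4.6946
Total perimeter = 4.695

loops=1 perimeter=4.695


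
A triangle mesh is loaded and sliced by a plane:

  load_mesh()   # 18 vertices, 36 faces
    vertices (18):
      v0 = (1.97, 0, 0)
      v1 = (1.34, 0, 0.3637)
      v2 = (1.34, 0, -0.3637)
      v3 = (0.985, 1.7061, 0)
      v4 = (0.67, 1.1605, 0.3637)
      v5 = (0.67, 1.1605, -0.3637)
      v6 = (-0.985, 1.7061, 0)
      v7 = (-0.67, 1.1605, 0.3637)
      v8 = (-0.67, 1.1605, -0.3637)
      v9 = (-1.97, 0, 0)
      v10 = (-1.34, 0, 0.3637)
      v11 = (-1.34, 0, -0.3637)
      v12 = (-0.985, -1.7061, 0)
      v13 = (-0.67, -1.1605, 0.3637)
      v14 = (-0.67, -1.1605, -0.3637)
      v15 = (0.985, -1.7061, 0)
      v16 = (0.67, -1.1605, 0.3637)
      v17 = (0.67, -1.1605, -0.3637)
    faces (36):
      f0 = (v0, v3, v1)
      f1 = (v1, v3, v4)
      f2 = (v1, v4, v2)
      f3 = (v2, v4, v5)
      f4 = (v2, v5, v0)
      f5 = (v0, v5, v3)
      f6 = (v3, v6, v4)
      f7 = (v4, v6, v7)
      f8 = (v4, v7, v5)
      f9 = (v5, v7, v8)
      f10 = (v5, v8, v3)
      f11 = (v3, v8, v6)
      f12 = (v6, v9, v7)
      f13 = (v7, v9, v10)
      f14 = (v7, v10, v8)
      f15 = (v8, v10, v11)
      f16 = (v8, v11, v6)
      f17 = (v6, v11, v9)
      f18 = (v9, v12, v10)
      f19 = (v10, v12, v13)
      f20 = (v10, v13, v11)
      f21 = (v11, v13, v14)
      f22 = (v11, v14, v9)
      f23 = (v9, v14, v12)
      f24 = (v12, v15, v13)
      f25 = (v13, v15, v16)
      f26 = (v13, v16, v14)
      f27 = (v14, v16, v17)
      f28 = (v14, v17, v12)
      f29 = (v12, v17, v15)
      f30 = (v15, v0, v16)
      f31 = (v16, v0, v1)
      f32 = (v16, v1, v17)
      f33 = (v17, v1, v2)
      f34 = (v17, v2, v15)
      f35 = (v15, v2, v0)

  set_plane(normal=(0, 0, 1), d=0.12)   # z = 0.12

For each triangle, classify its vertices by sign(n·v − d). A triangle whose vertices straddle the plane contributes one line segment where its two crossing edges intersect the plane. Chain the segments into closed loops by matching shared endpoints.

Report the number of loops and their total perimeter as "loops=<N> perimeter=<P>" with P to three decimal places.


loops=2 perimeter=18.613

Straddling triangles (24 of 36):
  (v0,v3,v1) [--+] → (1.10213, 1.14319, 0.12)–(1.76214, 0, 0.12)  len=1.3200
  (v1,v3,v4) [+-+] → (1.10213, 1.14319, 0.12)–(0.881068, 1.52608, 0.12)  len=0.4421
  (v1,v4,v2) [++-] → (0.894469, 0.771699, 0.12)–(1.34, 0, 0.12)  len=0.8911
  (v2,v4,v5) [-+-] → (0.894469, 0.771699, 0.12)–(0.67, 1.1605, 0.12)  len=0.4489
  (v3,v6,v4) [--+] → (-0.438946, 1.52608, 0.12)–(0.881068, 1.52608, 0.12)  len=1.3200
  (v4,v6,v7) [+-+] → (-0.438946, 1.52608, 0.12)–(-0.881068, 1.52608, 0.12)  len=0.4421
  (v4,v7,v5) [++-] → (-0.221061, 1.1605, 0.12)–(0.67, 1.1605, 0.12)  len=0.8911
  (v5,v7,v8) [-+-] → (-0.221061, 1.1605, 0.12)–(-0.67, 1.1605, 0.12)  len=0.4489
  (v6,v9,v7) [--+] → (-1.54108, 0.382898, 0.12)–(-0.881068, 1.52608, 0.12)  len=1.3200
  (v7,v9,v10) [+-+] → (-1.54108, 0.382898, 0.12)–(-1.76214, 0, 0.12)  len=0.4421
  (v7,v10,v8) [++-] → (-1.11553, 0.388801, 0.12)–(-0.67, 1.1605, 0.12)  len=0.8911
  (v8,v10,v11) [-+-] → (-1.11553, 0.388801, 0.12)–(-1.34, 0, 0.12)  len=0.4489
  (v9,v12,v10) [--+] → (-1.10213, -1.14319, 0.12)–(-1.76214, 0, 0.12)  len=1.3200
  (v10,v12,v13) [+-+] → (-1.10213, -1.14319, 0.12)–(-0.881068, -1.52608, 0.12)  len=0.4421
  (v10,v13,v11) [++-] → (-0.894469, -0.771699, 0.12)–(-1.34, 0, 0.12)  len=0.8911
  (v11,v13,v14) [-+-] → (-0.894469, -0.771699, 0.12)–(-0.67, -1.1605, 0.12)  len=0.4489
  (v12,v15,v13) [--+] → (0.438946, -1.52608, 0.12)–(-0.881068, -1.52608, 0.12)  len=1.3200
  (v13,v15,v16) [+-+] → (0.438946, -1.52608, 0.12)–(0.881068, -1.52608, 0.12)  len=0.4421
  (v13,v16,v14) [++-] → (0.221061, -1.1605, 0.12)–(-0.67, -1.1605, 0.12)  len=0.8911
  (v14,v16,v17) [-+-] → (0.221061, -1.1605, 0.12)–(0.67, -1.1605, 0.12)  len=0.4489
  (v15,v0,v16) [--+] → (1.54108, -0.382898, 0.12)–(0.881068, -1.52608, 0.12)  len=1.3200
  (v16,v0,v1) [+-+] → (1.54108, -0.382898, 0.12)–(1.76214, 0, 0.12)  len=0.4421
  (v16,v1,v17) [++-] → (1.11553, -0.388801, 0.12)–(0.67, -1.1605, 0.12)  len=0.8911
  (v17,v1,v2) [-+-] → (1.11553, -0.388801, 0.12)–(1.34, 0, 0.12)  len=0.4489

Chained into 2 loop(s):
  loop 1: 12 segments, perimeter = 10.5729
  loop 2: 12 segments, perimeter = 8.0401
Total perimeter = 18.613


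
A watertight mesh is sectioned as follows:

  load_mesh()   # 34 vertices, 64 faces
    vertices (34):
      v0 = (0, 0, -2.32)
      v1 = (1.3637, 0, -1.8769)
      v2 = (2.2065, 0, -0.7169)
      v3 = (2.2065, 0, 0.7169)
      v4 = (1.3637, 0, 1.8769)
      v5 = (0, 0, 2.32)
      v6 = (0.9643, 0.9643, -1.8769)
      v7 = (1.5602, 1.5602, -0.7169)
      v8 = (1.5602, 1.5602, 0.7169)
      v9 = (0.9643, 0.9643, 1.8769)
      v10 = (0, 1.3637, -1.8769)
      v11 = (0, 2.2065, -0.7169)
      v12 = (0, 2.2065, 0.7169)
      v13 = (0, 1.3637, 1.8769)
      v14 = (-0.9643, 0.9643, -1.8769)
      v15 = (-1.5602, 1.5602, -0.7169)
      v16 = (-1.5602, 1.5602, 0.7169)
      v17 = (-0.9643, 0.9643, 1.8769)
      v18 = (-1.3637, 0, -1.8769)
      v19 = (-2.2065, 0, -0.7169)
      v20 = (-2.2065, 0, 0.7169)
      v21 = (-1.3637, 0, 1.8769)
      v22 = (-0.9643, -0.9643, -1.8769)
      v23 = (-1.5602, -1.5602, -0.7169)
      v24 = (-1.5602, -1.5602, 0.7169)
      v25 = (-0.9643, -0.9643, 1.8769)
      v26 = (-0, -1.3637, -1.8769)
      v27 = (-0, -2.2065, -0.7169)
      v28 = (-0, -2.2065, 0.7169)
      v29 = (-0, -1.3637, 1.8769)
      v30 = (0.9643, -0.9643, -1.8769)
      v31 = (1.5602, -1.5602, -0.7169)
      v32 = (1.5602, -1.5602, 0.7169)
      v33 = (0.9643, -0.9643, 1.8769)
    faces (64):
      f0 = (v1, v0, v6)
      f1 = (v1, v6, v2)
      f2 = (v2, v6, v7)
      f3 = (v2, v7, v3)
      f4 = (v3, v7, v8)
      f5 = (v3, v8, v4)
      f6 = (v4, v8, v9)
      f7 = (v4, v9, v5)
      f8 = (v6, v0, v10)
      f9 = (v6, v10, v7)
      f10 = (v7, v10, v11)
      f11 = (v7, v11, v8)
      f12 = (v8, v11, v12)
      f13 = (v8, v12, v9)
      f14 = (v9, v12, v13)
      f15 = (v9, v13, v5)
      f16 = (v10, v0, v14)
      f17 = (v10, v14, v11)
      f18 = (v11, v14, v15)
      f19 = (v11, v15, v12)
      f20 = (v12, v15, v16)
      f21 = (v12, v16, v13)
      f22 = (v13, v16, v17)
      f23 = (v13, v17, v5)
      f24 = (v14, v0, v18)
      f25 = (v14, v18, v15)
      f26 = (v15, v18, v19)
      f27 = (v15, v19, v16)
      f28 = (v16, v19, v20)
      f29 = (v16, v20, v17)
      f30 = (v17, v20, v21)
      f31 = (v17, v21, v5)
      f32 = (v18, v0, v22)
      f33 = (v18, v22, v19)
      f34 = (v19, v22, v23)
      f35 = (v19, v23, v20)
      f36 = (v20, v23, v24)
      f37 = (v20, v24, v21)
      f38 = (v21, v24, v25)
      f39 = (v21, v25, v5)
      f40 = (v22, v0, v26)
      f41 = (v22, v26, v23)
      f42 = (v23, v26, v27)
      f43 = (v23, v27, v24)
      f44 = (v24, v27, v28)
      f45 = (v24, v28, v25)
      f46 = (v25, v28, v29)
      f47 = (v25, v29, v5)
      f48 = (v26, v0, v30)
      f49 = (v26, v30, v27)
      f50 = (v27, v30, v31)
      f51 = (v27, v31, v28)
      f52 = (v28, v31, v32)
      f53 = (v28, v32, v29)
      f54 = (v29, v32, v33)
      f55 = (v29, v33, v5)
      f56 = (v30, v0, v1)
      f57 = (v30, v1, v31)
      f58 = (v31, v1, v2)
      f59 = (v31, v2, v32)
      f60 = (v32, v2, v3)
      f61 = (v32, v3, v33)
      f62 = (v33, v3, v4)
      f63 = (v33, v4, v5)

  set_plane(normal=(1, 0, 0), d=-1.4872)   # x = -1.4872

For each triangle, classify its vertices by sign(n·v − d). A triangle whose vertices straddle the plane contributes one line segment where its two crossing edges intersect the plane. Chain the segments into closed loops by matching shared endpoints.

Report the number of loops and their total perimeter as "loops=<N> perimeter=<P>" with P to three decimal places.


loops=1 perimeter=10.418

Straddling triangles (18 of 64):
  (v11,v14,v15) [++-] → (-1.4872, 1.4872, -0.859004)–(-1.4872, 1.59044, -0.7169)  len=0.1756
  (v11,v15,v12) [+-+] → (-1.4872, 1.59044, -0.7169)–(-1.4872, 1.59044, -0.649814)  len=0.0671
  (v12,v15,v16) [+--] → (-1.4872, 1.59044, -0.649814)–(-1.4872, 1.59044, 0.7169)  len=1.3667
  (v12,v16,v13) [+-+] → (-1.4872, 1.59044, 0.7169)–(-1.4872, 1.55101, 0.771175)  len=0.0671
  (v13,v16,v17) [+-+] → (-1.4872, 1.55101, 0.771175)–(-1.4872, 1.4872, 0.859004)  len=0.1086
  (v14,v18,v15) [++-] → (-1.4872, 0.980584, -1.14784)–(-1.4872, 1.4872, -0.859004)  len=0.5832
  (v15,v18,v19) [-+-] → (-1.4872, 0.980584, -1.14784)–(-1.4872, 0, -1.70692)  len=1.1288
  (v16,v20,v17) [--+] → (-1.4872, 0.558381, 1.3886)–(-1.4872, 1.4872, 0.859004)  len=1.0692
  (v17,v20,v21) [+-+] → (-1.4872, 0.558381, 1.3886)–(-1.4872, 0, 1.70692)  len=0.6427
  (v18,v22,v19) [++-] → (-1.4872, -0.558381, -1.3886)–(-1.4872, 0, -1.70692)  len=0.6427
  (v19,v22,v23) [-+-] → (-1.4872, -0.558381, -1.3886)–(-1.4872, -1.4872, -0.859004)  len=1.0692
  (v20,v24,v21) [--+] → (-1.4872, -0.980584, 1.14784)–(-1.4872, 0, 1.70692)  len=1.1288
  (v21,v24,v25) [+-+] → (-1.4872, -0.980584, 1.14784)–(-1.4872, -1.4872, 0.859004)  len=0.5832
  (v22,v26,v23) [++-] → (-1.4872, -1.55101, -0.771175)–(-1.4872, -1.4872, -0.859004)  len=0.1086
  (v23,v26,v27) [-++] → (-1.4872, -1.55101, -0.771175)–(-1.4872, -1.59044, -0.7169)  len=0.0671
  (v23,v27,v24) [-+-] → (-1.4872, -1.59044, -0.7169)–(-1.4872, -1.59044, 0.649814)  len=1.3667
  (v24,v27,v28) [-++] → (-1.4872, -1.59044, 0.649814)–(-1.4872, -1.59044, 0.7169)  len=0.0671
  (v24,v28,v25) [-++] → (-1.4872, -1.59044, 0.7169)–(-1.4872, -1.4872, 0.859004)  len=0.1756

Chained into 1 loop(s):
  loop 1: 18 segments, perimeter = 10.4179
Total perimeter = 10.418


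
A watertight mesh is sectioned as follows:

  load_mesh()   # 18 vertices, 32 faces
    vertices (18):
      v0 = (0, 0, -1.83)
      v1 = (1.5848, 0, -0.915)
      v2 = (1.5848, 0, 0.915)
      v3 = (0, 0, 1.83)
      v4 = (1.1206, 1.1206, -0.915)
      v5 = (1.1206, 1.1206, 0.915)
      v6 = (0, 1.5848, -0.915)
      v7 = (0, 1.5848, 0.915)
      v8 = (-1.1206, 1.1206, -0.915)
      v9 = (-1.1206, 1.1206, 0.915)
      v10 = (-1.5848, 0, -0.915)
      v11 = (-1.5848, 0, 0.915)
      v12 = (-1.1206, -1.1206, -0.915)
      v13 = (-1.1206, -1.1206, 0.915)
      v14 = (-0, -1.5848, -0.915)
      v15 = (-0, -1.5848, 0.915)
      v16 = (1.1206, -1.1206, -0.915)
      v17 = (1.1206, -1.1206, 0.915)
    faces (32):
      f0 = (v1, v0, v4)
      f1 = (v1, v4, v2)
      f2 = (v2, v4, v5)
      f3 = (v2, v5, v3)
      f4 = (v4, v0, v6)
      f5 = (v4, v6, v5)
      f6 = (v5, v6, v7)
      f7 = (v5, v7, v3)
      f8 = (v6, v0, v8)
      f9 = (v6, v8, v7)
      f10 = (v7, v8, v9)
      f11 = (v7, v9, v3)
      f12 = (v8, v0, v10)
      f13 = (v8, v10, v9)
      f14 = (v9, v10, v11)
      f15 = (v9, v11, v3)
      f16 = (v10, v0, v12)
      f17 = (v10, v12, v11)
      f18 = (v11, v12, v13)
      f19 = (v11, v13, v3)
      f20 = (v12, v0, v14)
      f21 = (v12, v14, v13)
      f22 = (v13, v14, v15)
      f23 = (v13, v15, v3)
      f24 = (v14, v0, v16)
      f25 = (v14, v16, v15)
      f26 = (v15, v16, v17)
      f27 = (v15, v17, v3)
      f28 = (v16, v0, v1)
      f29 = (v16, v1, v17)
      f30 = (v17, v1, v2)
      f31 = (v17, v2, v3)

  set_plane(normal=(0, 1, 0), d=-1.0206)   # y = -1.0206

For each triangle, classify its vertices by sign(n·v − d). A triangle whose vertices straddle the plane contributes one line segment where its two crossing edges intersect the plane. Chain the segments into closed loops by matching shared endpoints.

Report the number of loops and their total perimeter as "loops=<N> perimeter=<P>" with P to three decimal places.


Straddling triangles (12 of 32):
  (v10,v0,v12) [++-] → (-1.0206, -1.0206, -0.996653)–(-1.16202, -1.0206, -0.915)  len=0.1633
  (v10,v12,v11) [+-+] → (-1.16202, -1.0206, -0.915)–(-1.16202, -1.0206, -0.751695)  len=0.1633
  (v11,v12,v13) [+--] → (-1.16202, -1.0206, -0.751695)–(-1.16202, -1.0206, 0.915)  len=1.6667
  (v11,v13,v3) [+-+] → (-1.16202, -1.0206, 0.915)–(-1.0206, -1.0206, 0.996653)  len=0.1633
  (v12,v0,v14) [-+-] → (-1.0206, -1.0206, -0.996653)–(0, -1.0206, -1.24075)  len=1.0494
  (v13,v15,v3) [--+] → (0, -1.0206, 1.24075)–(-1.0206, -1.0206, 0.996653)  len=1.0494
  (v14,v0,v16) [-+-] → (0, -1.0206, -1.24075)–(1.0206, -1.0206, -0.996653)  len=1.0494
  (v15,v17,v3) [--+] → (1.0206, -1.0206, 0.996653)–(0, -1.0206, 1.24075)  len=1.0494
  (v16,v0,v1) [-++] → (1.0206, -1.0206, -0.996653)–(1.16202, -1.0206, -0.915)  len=0.1633
  (v16,v1,v17) [-+-] → (1.16202, -1.0206, -0.915)–(1.16202, -1.0206, 0.751695)  len=1.6667
  (v17,v1,v2) [-++] → (1.16202, -1.0206, 0.751695)–(1.16202, -1.0206, 0.915)  len=0.1633
  (v17,v2,v3) [-++] → (1.16202, -1.0206, 0.915)–(1.0206, -1.0206, 0.996653)  len=0.1633

Chained into 1 loop(s):
  loop 1: 12 segments, perimeter = 8.5107
Total perimeter = 8.511

loops=1 perimeter=8.511


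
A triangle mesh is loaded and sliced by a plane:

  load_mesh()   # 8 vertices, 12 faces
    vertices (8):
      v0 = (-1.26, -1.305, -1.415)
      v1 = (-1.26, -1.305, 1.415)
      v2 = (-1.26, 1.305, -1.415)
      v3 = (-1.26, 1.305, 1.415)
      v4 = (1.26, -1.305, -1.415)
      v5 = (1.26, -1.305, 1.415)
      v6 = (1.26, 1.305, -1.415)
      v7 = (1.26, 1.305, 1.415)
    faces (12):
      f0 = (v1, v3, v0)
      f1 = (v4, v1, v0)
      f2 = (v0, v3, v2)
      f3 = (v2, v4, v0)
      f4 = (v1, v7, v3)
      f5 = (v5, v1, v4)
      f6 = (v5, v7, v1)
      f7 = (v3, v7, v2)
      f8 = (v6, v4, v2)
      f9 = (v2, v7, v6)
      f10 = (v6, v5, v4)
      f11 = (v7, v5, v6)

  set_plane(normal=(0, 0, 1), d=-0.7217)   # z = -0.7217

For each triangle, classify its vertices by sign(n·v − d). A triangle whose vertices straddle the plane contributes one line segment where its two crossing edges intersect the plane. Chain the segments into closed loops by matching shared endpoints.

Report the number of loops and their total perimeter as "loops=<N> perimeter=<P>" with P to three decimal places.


loops=1 perimeter=10.260

Straddling triangles (8 of 12):
  (v1,v3,v0) [++-] → (-1.26, -0.665596, -0.7217)–(-1.26, -1.305, -0.7217)  len=0.6394
  (v4,v1,v0) [-+-] → (0.642645, -1.305, -0.7217)–(-1.26, -1.305, -0.7217)  len=1.9026
  (v0,v3,v2) [-+-] → (-1.26, -0.665596, -0.7217)–(-1.26, 1.305, -0.7217)  len=1.9706
  (v5,v1,v4) [++-] → (0.642645, -1.305, -0.7217)–(1.26, -1.305, -0.7217)  len=0.6174
  (v3,v7,v2) [++-] → (-0.642645, 1.305, -0.7217)–(-1.26, 1.305, -0.7217)  len=0.6174
  (v2,v7,v6) [-+-] → (-0.642645, 1.305, -0.7217)–(1.26, 1.305, -0.7217)  len=1.9026
  (v6,v5,v4) [-+-] → (1.26, 0.665596, -0.7217)–(1.26, -1.305, -0.7217)  len=1.9706
  (v7,v5,v6) [++-] → (1.26, 0.665596, -0.7217)–(1.26, 1.305, -0.7217)  len=0.6394

Chained into 1 loop(s):
  loop 1: 8 segments, perimeter = 10.2600
Total perimeter = 10.260


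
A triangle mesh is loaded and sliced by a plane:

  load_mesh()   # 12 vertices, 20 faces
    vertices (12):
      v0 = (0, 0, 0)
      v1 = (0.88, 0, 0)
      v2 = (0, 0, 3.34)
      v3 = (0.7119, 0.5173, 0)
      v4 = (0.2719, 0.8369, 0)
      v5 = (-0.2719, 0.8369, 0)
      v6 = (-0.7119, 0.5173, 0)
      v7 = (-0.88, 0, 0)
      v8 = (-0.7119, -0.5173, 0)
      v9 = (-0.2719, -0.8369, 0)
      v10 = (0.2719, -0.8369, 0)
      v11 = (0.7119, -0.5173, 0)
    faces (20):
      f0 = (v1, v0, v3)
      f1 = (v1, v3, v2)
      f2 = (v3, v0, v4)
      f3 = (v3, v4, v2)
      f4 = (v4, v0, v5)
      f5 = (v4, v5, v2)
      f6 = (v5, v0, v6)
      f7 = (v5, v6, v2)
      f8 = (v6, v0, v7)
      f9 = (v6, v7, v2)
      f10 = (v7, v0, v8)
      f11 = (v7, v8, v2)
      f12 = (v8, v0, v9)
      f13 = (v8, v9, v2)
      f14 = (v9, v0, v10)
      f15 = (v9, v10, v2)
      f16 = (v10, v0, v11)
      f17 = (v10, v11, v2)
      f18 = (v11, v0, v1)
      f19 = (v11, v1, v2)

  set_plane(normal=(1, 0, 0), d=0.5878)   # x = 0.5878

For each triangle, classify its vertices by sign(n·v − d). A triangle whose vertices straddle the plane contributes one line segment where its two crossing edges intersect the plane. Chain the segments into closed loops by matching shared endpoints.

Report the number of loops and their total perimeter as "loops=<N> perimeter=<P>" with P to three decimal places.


Straddling triangles (8 of 20):
  (v1,v0,v3) [+-+] → (0.5878, 0, 0)–(0.5878, 0.427123, 0)  len=0.4271
  (v1,v3,v2) [++-] → (0.5878, 0.427123, 0.582236)–(0.5878, 0, 1.10903)  len=0.6782
  (v3,v0,v4) [+--] → (0.5878, 0.427123, 0)–(0.5878, 0.607442, 0)  len=0.1803
  (v3,v4,v2) [+--] → (0.5878, 0.607442, 0)–(0.5878, 0.427123, 0.582236)  len=0.6095
  (v10,v0,v11) [--+] → (0.5878, -0.427123, 0)–(0.5878, -0.607442, 0)  len=0.1803
  (v10,v11,v2) [-+-] → (0.5878, -0.607442, 0)–(0.5878, -0.427123, 0.582236)  len=0.6095
  (v11,v0,v1) [+-+] → (0.5878, -0.427123, 0)–(0.5878, 0, 0)  len=0.4271
  (v11,v1,v2) [++-] → (0.5878, 0, 1.10903)–(0.5878, -0.427123, 0.582236)  len=0.6782

Chained into 1 loop(s):
  loop 1: 8 segments, perimeter = 3.7903
Total perimeter = 3.790

loops=1 perimeter=3.790


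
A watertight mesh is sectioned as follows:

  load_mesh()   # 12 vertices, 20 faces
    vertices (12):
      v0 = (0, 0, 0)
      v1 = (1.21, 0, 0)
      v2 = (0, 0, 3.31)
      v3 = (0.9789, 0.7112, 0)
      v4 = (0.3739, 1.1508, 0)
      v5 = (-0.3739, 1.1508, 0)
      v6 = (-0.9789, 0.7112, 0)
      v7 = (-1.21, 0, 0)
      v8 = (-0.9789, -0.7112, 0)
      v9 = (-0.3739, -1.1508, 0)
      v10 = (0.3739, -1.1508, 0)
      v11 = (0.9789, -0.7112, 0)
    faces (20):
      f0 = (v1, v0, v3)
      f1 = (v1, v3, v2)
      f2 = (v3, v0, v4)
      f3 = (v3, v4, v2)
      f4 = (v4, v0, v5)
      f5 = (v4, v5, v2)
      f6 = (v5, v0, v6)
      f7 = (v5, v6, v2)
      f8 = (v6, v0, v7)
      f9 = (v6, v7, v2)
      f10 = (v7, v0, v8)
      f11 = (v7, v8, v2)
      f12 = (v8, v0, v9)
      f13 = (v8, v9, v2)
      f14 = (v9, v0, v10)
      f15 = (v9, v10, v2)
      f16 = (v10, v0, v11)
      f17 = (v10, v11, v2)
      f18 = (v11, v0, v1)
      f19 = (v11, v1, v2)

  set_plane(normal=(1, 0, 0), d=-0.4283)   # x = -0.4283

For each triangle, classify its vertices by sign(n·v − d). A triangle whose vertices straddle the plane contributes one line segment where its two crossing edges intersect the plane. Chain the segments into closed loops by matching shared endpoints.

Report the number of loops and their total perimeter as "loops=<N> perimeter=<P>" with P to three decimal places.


Straddling triangles (8 of 20):
  (v5,v0,v6) [++-] → (-0.4283, 0.311173, 0)–(-0.4283, 1.11127, 0)  len=0.8001
  (v5,v6,v2) [+-+] → (-0.4283, 1.11127, 0)–(-0.4283, 0.311173, 1.86177)  len=2.0264
  (v6,v0,v7) [-+-] → (-0.4283, 0.311173, 0)–(-0.4283, 0, 0)  len=0.3112
  (v6,v7,v2) [--+] → (-0.4283, 0, 2.13837)–(-0.4283, 0.311173, 1.86177)  len=0.4163
  (v7,v0,v8) [-+-] → (-0.4283, 0, 0)–(-0.4283, -0.311173, 0)  len=0.3112
  (v7,v8,v2) [--+] → (-0.4283, -0.311173, 1.86177)–(-0.4283, 0, 2.13837)  len=0.4163
  (v8,v0,v9) [-++] → (-0.4283, -0.311173, 0)–(-0.4283, -1.11127, 0)  len=0.8001
  (v8,v9,v2) [-++] → (-0.4283, -1.11127, 0)–(-0.4283, -0.311173, 1.86177)  len=2.0264

Chained into 1 loop(s):
  loop 1: 8 segments, perimeter = 7.1080
Total perimeter = 7.108

loops=1 perimeter=7.108


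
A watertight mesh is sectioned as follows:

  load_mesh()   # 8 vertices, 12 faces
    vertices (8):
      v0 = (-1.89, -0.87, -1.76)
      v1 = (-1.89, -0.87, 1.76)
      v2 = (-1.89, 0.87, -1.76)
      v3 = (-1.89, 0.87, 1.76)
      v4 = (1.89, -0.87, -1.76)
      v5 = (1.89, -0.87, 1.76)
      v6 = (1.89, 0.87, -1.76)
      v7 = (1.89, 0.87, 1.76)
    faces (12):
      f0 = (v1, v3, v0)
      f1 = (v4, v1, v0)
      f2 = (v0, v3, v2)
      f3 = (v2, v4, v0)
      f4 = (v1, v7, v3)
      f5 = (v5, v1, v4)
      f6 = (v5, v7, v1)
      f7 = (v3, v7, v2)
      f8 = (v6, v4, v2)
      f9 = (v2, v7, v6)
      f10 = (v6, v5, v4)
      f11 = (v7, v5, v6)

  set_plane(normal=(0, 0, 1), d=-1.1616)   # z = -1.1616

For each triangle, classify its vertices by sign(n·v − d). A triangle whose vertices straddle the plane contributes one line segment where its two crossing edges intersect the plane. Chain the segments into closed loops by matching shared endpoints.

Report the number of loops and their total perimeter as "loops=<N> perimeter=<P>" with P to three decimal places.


loops=1 perimeter=11.040

Straddling triangles (8 of 12):
  (v1,v3,v0) [++-] → (-1.89, -0.5742, -1.1616)–(-1.89, -0.87, -1.1616)  len=0.2958
  (v4,v1,v0) [-+-] → (1.2474, -0.87, -1.1616)–(-1.89, -0.87, -1.1616)  len=3.1374
  (v0,v3,v2) [-+-] → (-1.89, -0.5742, -1.1616)–(-1.89, 0.87, -1.1616)  len=1.4442
  (v5,v1,v4) [++-] → (1.2474, -0.87, -1.1616)–(1.89, -0.87, -1.1616)  len=0.6426
  (v3,v7,v2) [++-] → (-1.2474, 0.87, -1.1616)–(-1.89, 0.87, -1.1616)  len=0.6426
  (v2,v7,v6) [-+-] → (-1.2474, 0.87, -1.1616)–(1.89, 0.87, -1.1616)  len=3.1374
  (v6,v5,v4) [-+-] → (1.89, 0.5742, -1.1616)–(1.89, -0.87, -1.1616)  len=1.4442
  (v7,v5,v6) [++-] → (1.89, 0.5742, -1.1616)–(1.89, 0.87, -1.1616)  len=0.2958

Chained into 1 loop(s):
  loop 1: 8 segments, perimeter = 11.0400
Total perimeter = 11.040


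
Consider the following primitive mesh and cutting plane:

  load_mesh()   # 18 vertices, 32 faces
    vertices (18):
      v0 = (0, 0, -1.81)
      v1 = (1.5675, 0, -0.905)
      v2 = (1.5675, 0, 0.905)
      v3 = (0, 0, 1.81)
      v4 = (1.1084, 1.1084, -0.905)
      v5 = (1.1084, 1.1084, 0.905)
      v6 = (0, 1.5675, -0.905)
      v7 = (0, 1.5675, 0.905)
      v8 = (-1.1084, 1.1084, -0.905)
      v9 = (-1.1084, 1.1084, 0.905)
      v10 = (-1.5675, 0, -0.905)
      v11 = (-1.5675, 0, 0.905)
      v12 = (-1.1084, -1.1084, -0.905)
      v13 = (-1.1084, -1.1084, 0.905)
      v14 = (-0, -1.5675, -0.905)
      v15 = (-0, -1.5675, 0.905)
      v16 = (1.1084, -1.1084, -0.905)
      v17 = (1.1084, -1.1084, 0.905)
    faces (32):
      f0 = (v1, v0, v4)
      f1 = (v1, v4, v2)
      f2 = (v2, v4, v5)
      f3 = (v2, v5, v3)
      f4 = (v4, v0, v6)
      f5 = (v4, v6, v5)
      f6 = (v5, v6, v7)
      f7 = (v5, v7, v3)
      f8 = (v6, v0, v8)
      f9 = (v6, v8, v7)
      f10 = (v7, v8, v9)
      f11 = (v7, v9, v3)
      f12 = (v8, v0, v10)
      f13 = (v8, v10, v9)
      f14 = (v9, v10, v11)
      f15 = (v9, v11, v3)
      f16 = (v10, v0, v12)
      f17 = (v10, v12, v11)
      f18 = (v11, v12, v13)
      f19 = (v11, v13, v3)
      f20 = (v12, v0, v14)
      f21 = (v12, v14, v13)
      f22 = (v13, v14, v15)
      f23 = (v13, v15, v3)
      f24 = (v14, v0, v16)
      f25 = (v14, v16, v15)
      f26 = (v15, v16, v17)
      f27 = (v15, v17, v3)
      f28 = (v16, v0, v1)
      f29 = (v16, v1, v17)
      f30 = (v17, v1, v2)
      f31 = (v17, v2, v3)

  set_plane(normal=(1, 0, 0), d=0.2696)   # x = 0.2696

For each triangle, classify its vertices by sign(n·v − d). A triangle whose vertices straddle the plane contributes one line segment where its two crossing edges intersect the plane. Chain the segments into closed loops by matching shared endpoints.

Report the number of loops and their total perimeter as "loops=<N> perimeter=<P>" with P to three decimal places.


Straddling triangles (12 of 32):
  (v1,v0,v4) [+-+] → (0.2696, 0, -1.65435)–(0.2696, 0.2696, -1.58987)  len=0.2772
  (v2,v5,v3) [++-] → (0.2696, 0.2696, 1.58987)–(0.2696, 0, 1.65435)  len=0.2772
  (v4,v0,v6) [+--] → (0.2696, 0.2696, -1.58987)–(0.2696, 1.45583, -0.905)  len=1.3697
  (v4,v6,v5) [+-+] → (0.2696, 1.45583, -0.905)–(0.2696, 1.45583, -0.464747)  len=0.4403
  (v5,v6,v7) [+--] → (0.2696, 1.45583, -0.464747)–(0.2696, 1.45583, 0.905)  len=1.3697
  (v5,v7,v3) [+--] → (0.2696, 1.45583, 0.905)–(0.2696, 0.2696, 1.58987)  len=1.3697
  (v14,v0,v16) [--+] → (0.2696, -0.2696, -1.58987)–(0.2696, -1.45583, -0.905)  len=1.3697
  (v14,v16,v15) [-+-] → (0.2696, -1.45583, -0.905)–(0.2696, -1.45583, 0.464747)  len=1.3697
  (v15,v16,v17) [-++] → (0.2696, -1.45583, 0.464747)–(0.2696, -1.45583, 0.905)  len=0.4403
  (v15,v17,v3) [-+-] → (0.2696, -1.45583, 0.905)–(0.2696, -0.2696, 1.58987)  len=1.3697
  (v16,v0,v1) [+-+] → (0.2696, -0.2696, -1.58987)–(0.2696, 0, -1.65435)  len=0.2772
  (v17,v2,v3) [++-] → (0.2696, 0, 1.65435)–(0.2696, -0.2696, 1.58987)  len=0.2772

Chained into 1 loop(s):
  loop 1: 12 segments, perimeter = 10.2078
Total perimeter = 10.208

loops=1 perimeter=10.208


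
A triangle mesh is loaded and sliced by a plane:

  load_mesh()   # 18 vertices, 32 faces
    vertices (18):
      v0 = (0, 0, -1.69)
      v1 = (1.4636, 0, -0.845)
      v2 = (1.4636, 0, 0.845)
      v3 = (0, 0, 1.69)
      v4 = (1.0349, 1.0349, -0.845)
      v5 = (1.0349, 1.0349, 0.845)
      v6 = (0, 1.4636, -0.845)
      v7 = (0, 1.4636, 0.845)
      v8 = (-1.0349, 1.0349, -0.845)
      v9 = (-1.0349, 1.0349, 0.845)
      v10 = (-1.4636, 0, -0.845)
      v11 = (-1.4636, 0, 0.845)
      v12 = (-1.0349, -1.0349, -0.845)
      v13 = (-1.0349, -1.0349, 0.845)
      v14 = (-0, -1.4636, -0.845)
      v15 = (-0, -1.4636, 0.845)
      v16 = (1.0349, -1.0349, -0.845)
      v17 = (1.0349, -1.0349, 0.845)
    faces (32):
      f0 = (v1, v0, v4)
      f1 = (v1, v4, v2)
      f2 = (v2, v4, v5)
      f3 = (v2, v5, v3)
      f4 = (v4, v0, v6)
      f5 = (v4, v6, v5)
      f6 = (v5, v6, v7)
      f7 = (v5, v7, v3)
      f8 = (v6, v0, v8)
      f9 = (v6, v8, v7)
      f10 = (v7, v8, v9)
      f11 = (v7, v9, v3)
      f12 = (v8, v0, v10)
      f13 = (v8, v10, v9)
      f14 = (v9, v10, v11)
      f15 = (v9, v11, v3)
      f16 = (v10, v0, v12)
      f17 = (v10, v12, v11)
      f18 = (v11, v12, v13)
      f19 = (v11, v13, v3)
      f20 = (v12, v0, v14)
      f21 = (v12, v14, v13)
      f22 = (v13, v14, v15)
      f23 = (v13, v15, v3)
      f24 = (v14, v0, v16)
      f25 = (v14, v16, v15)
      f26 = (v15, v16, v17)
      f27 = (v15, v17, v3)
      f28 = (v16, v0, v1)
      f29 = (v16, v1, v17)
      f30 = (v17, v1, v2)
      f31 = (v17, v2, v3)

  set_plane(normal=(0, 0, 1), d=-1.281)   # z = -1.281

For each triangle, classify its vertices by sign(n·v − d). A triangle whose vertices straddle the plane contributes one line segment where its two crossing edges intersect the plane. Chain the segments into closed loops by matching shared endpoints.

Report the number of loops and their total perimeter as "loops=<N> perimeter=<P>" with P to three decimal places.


Straddling triangles (8 of 32):
  (v1,v0,v4) [+-+] → (0.708417, 0, -1.281)–(0.500916, 0.500916, -1.281)  len=0.5422
  (v4,v0,v6) [+-+] → (0.500916, 0.500916, -1.281)–(0, 0.708417, -1.281)  len=0.5422
  (v6,v0,v8) [+-+] → (0, 0.708417, -1.281)–(-0.500916, 0.500916, -1.281)  len=0.5422
  (v8,v0,v10) [+-+] → (-0.500916, 0.500916, -1.281)–(-0.708417, 0, -1.281)  len=0.5422
  (v10,v0,v12) [+-+] → (-0.708417, 0, -1.281)–(-0.500916, -0.500916, -1.281)  len=0.5422
  (v12,v0,v14) [+-+] → (-0.500916, -0.500916, -1.281)–(0, -0.708417, -1.281)  len=0.5422
  (v14,v0,v16) [+-+] → (0, -0.708417, -1.281)–(0.500916, -0.500916, -1.281)  len=0.5422
  (v16,v0,v1) [+-+] → (0.500916, -0.500916, -1.281)–(0.708417, 0, -1.281)  len=0.5422

Chained into 1 loop(s):
  loop 1: 8 segments, perimeter = 4.3375
Total perimeter = 4.338

loops=1 perimeter=4.338


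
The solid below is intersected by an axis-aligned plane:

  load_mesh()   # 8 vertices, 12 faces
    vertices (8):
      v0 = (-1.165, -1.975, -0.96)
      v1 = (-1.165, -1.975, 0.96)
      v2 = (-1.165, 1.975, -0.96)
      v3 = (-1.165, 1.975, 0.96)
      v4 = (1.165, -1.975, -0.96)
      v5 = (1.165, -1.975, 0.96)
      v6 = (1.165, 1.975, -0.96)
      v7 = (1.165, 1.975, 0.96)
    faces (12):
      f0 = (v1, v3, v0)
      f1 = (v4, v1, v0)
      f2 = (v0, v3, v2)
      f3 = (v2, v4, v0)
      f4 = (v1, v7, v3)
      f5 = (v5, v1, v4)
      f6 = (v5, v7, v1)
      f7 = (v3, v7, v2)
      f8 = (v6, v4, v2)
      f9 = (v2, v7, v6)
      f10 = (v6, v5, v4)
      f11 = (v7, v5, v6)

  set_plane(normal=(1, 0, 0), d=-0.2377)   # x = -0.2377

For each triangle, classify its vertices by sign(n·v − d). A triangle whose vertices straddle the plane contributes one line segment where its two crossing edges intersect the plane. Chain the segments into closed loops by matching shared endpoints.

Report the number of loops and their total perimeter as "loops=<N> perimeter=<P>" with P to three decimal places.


Straddling triangles (8 of 12):
  (v4,v1,v0) [+--] → (-0.2377, -1.975, 0.195873)–(-0.2377, -1.975, -0.96)  len=1.1559
  (v2,v4,v0) [-+-] → (-0.2377, 0.402968, -0.96)–(-0.2377, -1.975, -0.96)  len=2.3780
  (v1,v7,v3) [-+-] → (-0.2377, -0.402968, 0.96)–(-0.2377, 1.975, 0.96)  len=2.3780
  (v5,v1,v4) [+-+] → (-0.2377, -1.975, 0.96)–(-0.2377, -1.975, 0.195873)  len=0.7641
  (v5,v7,v1) [++-] → (-0.2377, -0.402968, 0.96)–(-0.2377, -1.975, 0.96)  len=1.5720
  (v3,v7,v2) [-+-] → (-0.2377, 1.975, 0.96)–(-0.2377, 1.975, -0.195873)  len=1.1559
  (v6,v4,v2) [++-] → (-0.2377, 0.402968, -0.96)–(-0.2377, 1.975, -0.96)  len=1.5720
  (v2,v7,v6) [-++] → (-0.2377, 1.975, -0.195873)–(-0.2377, 1.975, -0.96)  len=0.7641

Chained into 1 loop(s):
  loop 1: 8 segments, perimeter = 11.7400
Total perimeter = 11.740

loops=1 perimeter=11.740


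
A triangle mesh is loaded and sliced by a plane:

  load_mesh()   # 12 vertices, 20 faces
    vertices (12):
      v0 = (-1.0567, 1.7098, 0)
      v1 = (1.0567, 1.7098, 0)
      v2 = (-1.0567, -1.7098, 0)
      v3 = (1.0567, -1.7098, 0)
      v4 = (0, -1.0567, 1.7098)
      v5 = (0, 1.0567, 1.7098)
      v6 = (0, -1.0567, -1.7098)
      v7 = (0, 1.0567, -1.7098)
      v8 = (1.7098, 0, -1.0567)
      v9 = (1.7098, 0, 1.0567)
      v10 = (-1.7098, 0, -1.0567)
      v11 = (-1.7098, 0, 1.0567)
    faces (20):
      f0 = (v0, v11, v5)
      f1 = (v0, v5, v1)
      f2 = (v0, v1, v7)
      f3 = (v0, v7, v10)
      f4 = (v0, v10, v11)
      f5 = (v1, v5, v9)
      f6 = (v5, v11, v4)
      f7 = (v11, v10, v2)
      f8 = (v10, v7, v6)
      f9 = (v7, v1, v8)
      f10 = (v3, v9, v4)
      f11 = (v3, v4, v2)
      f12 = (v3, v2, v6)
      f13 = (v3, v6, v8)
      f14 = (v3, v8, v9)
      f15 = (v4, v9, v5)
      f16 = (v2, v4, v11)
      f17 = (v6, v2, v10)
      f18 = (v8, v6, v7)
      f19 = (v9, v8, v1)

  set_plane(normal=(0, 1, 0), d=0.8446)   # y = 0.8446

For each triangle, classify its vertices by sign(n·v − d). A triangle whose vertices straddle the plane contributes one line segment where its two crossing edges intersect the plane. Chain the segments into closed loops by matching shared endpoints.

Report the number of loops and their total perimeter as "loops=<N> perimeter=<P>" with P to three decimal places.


Straddling triangles (10 of 20):
  (v0,v11,v5) [+-+] → (-1.38718, 0.8446, 0.534716)–(-0.34319, 0.8446, 1.57871)  len=1.4764
  (v0,v7,v10) [++-] → (-0.34319, 0.8446, -1.57871)–(-1.38718, 0.8446, -0.534716)  len=1.4764
  (v0,v10,v11) [+--] → (-1.38718, 0.8446, -0.534716)–(-1.38718, 0.8446, 0.534716)  len=1.0694
  (v1,v5,v9) [++-] → (0.34319, 0.8446, 1.57871)–(1.38718, 0.8446, 0.534716)  len=1.4764
  (v5,v11,v4) [+--] → (-0.34319, 0.8446, 1.57871)–(0, 0.8446, 1.7098)  len=0.3674
  (v10,v7,v6) [-+-] → (-0.34319, 0.8446, -1.57871)–(0, 0.8446, -1.7098)  len=0.3674
  (v7,v1,v8) [++-] → (1.38718, 0.8446, -0.534716)–(0.34319, 0.8446, -1.57871)  len=1.4764
  (v4,v9,v5) [--+] → (0.34319, 0.8446, 1.57871)–(0, 0.8446, 1.7098)  len=0.3674
  (v8,v6,v7) [--+] → (0, 0.8446, -1.7098)–(0.34319, 0.8446, -1.57871)  len=0.3674
  (v9,v8,v1) [--+] → (1.38718, 0.8446, -0.534716)–(1.38718, 0.8446, 0.534716)  len=1.0694

Chained into 1 loop(s):
  loop 1: 10 segments, perimeter = 9.5141
Total perimeter = 9.514

loops=1 perimeter=9.514


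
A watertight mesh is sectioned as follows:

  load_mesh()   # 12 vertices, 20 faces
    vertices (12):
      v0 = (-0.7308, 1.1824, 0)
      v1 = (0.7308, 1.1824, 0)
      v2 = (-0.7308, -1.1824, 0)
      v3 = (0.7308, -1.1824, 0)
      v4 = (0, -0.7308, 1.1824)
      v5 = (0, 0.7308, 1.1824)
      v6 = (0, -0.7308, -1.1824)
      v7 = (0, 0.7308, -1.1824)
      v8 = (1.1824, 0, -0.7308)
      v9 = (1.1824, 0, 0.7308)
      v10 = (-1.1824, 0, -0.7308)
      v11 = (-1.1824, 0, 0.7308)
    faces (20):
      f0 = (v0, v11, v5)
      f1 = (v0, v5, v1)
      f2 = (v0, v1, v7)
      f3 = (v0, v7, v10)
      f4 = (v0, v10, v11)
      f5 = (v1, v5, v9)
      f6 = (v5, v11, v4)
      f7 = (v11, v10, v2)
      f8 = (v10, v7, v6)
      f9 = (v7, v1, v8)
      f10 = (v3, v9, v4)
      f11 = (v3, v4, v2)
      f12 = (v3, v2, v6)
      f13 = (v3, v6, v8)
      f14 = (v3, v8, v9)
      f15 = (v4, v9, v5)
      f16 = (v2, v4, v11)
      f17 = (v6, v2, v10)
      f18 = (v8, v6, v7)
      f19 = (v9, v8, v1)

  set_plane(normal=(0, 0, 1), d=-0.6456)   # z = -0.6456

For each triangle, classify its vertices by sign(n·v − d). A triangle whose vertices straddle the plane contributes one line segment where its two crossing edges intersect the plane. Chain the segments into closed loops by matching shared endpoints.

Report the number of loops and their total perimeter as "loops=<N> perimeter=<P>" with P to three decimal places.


Straddling triangles (10 of 20):
  (v0,v1,v7) [++-] → (0.331777, 0.935823, -0.6456)–(-0.331777, 0.935823, -0.6456)  len=0.6636
  (v0,v7,v10) [+--] → (-0.331777, 0.935823, -0.6456)–(-1.12975, 0.13785, -0.6456)  len=1.1285
  (v0,v10,v11) [+-+] → (-1.12975, 0.13785, -0.6456)–(-1.1824, 0, -0.6456)  len=0.1476
  (v11,v10,v2) [+-+] → (-1.1824, 0, -0.6456)–(-1.12975, -0.13785, -0.6456)  len=0.1476
  (v7,v1,v8) [-+-] → (0.331777, 0.935823, -0.6456)–(1.12975, 0.13785, -0.6456)  len=1.1285
  (v3,v2,v6) [++-] → (-0.331777, -0.935823, -0.6456)–(0.331777, -0.935823, -0.6456)  len=0.6636
  (v3,v6,v8) [+--] → (0.331777, -0.935823, -0.6456)–(1.12975, -0.13785, -0.6456)  len=1.1285
  (v3,v8,v9) [+-+] → (1.12975, -0.13785, -0.6456)–(1.1824, 0, -0.6456)  len=0.1476
  (v6,v2,v10) [-+-] → (-0.331777, -0.935823, -0.6456)–(-1.12975, -0.13785, -0.6456)  len=1.1285
  (v9,v8,v1) [+-+] → (1.1824, 0, -0.6456)–(1.12975, 0.13785, -0.6456)  len=0.1476

Chained into 1 loop(s):
  loop 1: 10 segments, perimeter = 6.4314
Total perimeter = 6.431

loops=1 perimeter=6.431
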